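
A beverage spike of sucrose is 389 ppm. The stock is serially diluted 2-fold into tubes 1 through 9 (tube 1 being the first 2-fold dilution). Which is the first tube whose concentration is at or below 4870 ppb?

tube 7

Tube n has concentration 389 ppm / 2ⁿ.
Need 2ⁿ ≥ 389 ppm / 4870 ppb = 79.9, so n ≥ 6.32.
First such tube: n = 7.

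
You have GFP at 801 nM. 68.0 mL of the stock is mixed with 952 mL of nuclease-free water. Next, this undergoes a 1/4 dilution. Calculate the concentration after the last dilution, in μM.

0.0134 μM

Overall dilution factor = 15 × 4 = 60.0.
801 nM / 60.0 = 13.3 nM = 0.0134 μM.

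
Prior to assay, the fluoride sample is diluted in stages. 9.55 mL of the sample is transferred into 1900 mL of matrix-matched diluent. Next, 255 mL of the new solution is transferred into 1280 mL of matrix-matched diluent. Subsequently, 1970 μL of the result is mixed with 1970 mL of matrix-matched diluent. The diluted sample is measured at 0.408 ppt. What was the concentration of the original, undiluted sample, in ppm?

Overall dilution factor = 200.0 × 6.020 × 1001 = 1.20 × 10⁶.
Original = 0.408 ppt × 1.20 × 10⁶ = 4.92 × 10⁵ ppt = 0.492 ppm.

0.492 ppm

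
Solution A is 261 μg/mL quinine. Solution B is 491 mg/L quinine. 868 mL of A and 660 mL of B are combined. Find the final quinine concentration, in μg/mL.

C_B = 491 mg/L = 491 μg/mL.
C_mix = (C_A·V_A + C_B·V_B)/(V_A + V_B) = (261×868 + 491×660) / 1528 = 360 μg/mL.

360 μg/mL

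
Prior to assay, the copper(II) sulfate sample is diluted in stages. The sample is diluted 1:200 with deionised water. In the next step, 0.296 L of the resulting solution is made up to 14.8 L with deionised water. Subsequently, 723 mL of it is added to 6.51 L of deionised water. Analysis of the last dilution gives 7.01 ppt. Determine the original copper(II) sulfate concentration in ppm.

0.701 ppm

Overall dilution factor = 200 × 50 × 10.00 = 1.00 × 10⁵.
Original = 7.01 ppt × 1.00 × 10⁵ = 7.01 × 10⁵ ppt = 0.701 ppm.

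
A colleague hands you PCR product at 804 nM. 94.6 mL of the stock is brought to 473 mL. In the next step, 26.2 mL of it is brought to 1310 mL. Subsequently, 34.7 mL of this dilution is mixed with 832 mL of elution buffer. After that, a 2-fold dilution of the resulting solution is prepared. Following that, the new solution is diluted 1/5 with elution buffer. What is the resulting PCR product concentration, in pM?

12.9 pM

Overall dilution factor = 5 × 50 × 24.98 × 2 × 5 = 6.24 × 10⁴.
804 nM / 6.24 × 10⁴ = 0.0129 nM = 12.9 pM.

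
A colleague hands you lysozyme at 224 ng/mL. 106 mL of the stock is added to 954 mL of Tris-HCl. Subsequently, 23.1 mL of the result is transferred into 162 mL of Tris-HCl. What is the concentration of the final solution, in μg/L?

2.80 μg/L

Overall dilution factor = 10 × 8.013 = 80.1.
224 ng/mL / 80.1 = 2.80 ng/mL = 2.80 μg/L.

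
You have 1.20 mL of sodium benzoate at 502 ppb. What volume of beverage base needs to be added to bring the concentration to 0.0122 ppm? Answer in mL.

0.0122 ppm = 12.2 ppb.
V₂ = C₁V₁/C₂ = 502 × 1.20 / 12.2 = 49.4 mL.
Diluent to add = V₂ − V₁ = 49.4 − 1.20 = 48.2 mL.

48.2 mL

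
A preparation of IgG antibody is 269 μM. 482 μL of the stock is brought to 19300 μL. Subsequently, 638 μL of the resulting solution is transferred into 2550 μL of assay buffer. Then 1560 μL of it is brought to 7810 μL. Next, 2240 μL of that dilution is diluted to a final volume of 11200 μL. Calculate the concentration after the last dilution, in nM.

53.7 nM

Overall dilution factor = 40.04 × 4.997 × 5.006 × 5 = 5008.
269 μM / 5008 = 0.0537 μM = 53.7 nM.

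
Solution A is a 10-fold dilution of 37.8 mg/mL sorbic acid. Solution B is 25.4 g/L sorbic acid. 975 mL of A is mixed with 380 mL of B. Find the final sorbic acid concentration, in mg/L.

9840 mg/L

C_A = 37.8 mg/mL / 10 = 3.78 mg/mL.
C_B = 25.4 g/L = 25.4 mg/mL.
C_mix = (C_A·V_A + C_B·V_B)/(V_A + V_B) = (3.78×975 + 25.4×380) / 1355 = 9.84 mg/mL = 9840 mg/L.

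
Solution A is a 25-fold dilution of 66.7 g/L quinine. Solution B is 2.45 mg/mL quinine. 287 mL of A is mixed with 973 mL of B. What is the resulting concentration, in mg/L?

2500 mg/L

C_A = 66.7 g/L / 25 = 2.67 g/L.
C_B = 2.45 mg/mL = 2.45 g/L.
C_mix = (C_A·V_A + C_B·V_B)/(V_A + V_B) = (2.67×287 + 2.45×973) / 1260 = 2.50 g/L = 2500 mg/L.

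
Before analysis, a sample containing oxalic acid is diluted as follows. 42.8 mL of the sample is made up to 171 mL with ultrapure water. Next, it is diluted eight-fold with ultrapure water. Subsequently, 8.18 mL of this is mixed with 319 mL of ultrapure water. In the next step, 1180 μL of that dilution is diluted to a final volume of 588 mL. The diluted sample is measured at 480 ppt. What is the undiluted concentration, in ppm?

Overall dilution factor = 3.995 × 8 × 40.00 × 498.3 = 6.37 × 10⁵.
Original = 480 ppt × 6.37 × 10⁵ = 3.06 × 10⁸ ppt = 306 ppm.

306 ppm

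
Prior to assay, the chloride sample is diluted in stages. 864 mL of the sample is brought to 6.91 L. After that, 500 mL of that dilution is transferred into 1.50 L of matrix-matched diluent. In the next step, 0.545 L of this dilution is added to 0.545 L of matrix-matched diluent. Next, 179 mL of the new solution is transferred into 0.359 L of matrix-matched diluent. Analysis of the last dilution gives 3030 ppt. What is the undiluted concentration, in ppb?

583 ppb

Overall dilution factor = 7.998 × 4 × 2 × 3.006 = 192.
Original = 3030 ppt × 192 = 5.83 × 10⁵ ppt = 583 ppb.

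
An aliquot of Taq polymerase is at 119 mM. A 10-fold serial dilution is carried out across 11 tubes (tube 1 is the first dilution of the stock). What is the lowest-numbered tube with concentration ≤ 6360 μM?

Tube n has concentration 119 mM / 10ⁿ.
Need 10ⁿ ≥ 119 mM / 6360 μM = 18.7, so n ≥ 1.27.
First such tube: n = 2.

tube 2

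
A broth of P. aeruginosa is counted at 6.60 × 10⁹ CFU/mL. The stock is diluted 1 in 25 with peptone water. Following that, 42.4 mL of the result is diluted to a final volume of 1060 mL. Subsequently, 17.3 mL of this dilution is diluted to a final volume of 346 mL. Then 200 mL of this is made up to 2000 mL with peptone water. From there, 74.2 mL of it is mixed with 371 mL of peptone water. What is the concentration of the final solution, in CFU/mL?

8800 CFU/mL

Overall dilution factor = 25 × 25 × 20 × 10 × 6 = 7.50 × 10⁵.
6.60 × 10⁹ CFU/mL / 7.50 × 10⁵ = 8800 CFU/mL.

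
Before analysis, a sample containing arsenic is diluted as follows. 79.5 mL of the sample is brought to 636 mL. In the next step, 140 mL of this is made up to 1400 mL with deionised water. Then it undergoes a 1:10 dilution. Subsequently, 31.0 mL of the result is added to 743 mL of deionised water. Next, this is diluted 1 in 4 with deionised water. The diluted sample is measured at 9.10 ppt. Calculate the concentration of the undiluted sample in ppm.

Overall dilution factor = 8 × 10 × 10 × 24.97 × 4 = 7.99 × 10⁴.
Original = 9.10 ppt × 7.99 × 10⁴ = 7.27 × 10⁵ ppt = 0.727 ppm.

0.727 ppm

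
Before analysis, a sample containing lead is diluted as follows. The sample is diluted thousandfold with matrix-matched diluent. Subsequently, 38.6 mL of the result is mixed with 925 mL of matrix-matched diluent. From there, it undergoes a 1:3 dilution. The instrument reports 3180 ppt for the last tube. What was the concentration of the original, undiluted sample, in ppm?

238 ppm

Overall dilution factor = 1000 × 24.96 × 3 = 7.49 × 10⁴.
Original = 3180 ppt × 7.49 × 10⁴ = 2.38 × 10⁸ ppt = 238 ppm.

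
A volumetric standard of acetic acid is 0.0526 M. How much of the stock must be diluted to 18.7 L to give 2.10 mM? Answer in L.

2.10 mM = 2.10 × 10⁻³ M.
V₁ = C₂V₂/C₁ = 2.10 × 10⁻³ × 18.7 / 0.0526 = 0.747 L.

0.747 L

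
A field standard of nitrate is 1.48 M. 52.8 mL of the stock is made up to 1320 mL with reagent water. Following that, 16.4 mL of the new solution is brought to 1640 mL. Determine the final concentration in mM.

0.592 mM

Overall dilution factor = 25 × 100 = 2500.
1.48 M / 2500 = 5.92 × 10⁻⁴ M = 0.592 mM.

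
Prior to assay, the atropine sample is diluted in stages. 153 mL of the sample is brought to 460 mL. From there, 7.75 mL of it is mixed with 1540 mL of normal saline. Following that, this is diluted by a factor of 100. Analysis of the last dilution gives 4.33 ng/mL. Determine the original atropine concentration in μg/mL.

Overall dilution factor = 3.007 × 199.7 × 100 = 6.00 × 10⁴.
Original = 4.33 ng/mL × 6.00 × 10⁴ = 2.60 × 10⁵ ng/mL = 260 μg/mL.

260 μg/mL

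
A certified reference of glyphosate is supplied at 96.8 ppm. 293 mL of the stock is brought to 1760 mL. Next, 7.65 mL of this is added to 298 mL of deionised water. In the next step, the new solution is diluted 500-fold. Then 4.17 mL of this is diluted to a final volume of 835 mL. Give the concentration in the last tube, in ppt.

4.03 ppt

Overall dilution factor = 6.007 × 39.95 × 500 × 200.2 = 2.40 × 10⁷.
96.8 ppm / 2.40 × 10⁷ = 4.03 × 10⁻⁶ ppm = 4.03 ppt.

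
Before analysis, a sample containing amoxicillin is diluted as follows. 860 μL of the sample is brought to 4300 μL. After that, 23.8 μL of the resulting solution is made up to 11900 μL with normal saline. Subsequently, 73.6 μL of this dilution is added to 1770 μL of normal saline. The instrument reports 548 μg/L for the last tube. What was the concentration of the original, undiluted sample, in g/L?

Overall dilution factor = 5 × 500 × 25.05 = 6.26 × 10⁴.
Original = 548 μg/L × 6.26 × 10⁴ = 3.43 × 10⁷ μg/L = 34.3 g/L.

34.3 g/L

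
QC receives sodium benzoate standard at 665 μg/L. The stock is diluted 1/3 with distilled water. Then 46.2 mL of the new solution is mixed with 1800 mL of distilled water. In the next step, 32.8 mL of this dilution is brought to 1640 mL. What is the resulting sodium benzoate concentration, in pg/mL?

Overall dilution factor = 3 × 39.96 × 50 = 5994.
665 μg/L / 5994 = 0.111 μg/L = 111 pg/mL.

111 pg/mL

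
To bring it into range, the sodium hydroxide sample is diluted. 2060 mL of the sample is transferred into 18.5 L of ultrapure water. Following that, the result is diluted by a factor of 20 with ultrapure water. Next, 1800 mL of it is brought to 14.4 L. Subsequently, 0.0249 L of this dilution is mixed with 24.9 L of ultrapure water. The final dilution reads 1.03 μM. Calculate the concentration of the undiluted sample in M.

1.65 M

Overall dilution factor = 9.981 × 20 × 8 × 1001 = 1.60 × 10⁶.
Original = 1.03 μM × 1.60 × 10⁶ = 1.65 × 10⁶ μM = 1.65 M.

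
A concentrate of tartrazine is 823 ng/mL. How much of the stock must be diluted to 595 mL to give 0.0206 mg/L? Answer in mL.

14.9 mL

0.0206 mg/L = 20.6 ng/mL.
V₁ = C₂V₂/C₁ = 20.6 × 595 / 823 = 14.9 mL.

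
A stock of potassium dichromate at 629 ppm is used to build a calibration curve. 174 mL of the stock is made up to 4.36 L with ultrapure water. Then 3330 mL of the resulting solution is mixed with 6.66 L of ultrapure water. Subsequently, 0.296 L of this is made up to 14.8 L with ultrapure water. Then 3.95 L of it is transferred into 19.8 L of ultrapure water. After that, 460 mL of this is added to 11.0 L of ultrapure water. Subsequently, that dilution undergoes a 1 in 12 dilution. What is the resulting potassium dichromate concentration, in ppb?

0.0931 ppb

Overall dilution factor = 25.06 × 3 × 50 × 6.013 × 24.91 × 12 = 6.76 × 10⁶.
629 ppm / 6.76 × 10⁶ = 9.31 × 10⁻⁵ ppm = 0.0931 ppb.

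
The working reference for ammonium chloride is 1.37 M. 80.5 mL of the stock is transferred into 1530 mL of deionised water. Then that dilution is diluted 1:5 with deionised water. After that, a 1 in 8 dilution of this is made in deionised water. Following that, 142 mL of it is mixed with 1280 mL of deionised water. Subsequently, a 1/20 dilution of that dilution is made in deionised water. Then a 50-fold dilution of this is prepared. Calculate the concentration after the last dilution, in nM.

171 nM

Overall dilution factor = 20.01 × 5 × 8 × 10.01 × 20 × 50 = 8.01 × 10⁶.
1.37 M / 8.01 × 10⁶ = 1.71 × 10⁻⁷ M = 171 nM.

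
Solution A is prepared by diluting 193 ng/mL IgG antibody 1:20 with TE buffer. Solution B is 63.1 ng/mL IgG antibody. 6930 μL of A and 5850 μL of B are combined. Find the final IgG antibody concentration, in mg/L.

0.0341 mg/L

C_A = 193 ng/mL / 20 = 9.65 ng/mL.
C_mix = (C_A·V_A + C_B·V_B)/(V_A + V_B) = (9.65×6930 + 63.1×5850) / 12780 = 34.1 ng/mL = 0.0341 mg/L.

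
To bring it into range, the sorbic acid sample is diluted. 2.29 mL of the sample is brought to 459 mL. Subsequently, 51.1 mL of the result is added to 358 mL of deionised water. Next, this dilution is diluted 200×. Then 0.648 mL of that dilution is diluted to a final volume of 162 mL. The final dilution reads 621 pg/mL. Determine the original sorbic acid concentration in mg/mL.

49.8 mg/mL

Overall dilution factor = 200.4 × 8.006 × 200 × 250 = 8.02 × 10⁷.
Original = 621 pg/mL × 8.02 × 10⁷ = 4.98 × 10¹⁰ pg/mL = 49.8 mg/mL.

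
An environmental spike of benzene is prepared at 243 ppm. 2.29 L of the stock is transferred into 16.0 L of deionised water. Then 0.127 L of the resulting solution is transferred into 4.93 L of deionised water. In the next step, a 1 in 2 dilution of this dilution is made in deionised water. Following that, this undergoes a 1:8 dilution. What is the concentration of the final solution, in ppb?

47.8 ppb

Overall dilution factor = 7.987 × 39.82 × 2 × 8 = 5088.
243 ppm / 5088 = 0.0478 ppm = 47.8 ppb.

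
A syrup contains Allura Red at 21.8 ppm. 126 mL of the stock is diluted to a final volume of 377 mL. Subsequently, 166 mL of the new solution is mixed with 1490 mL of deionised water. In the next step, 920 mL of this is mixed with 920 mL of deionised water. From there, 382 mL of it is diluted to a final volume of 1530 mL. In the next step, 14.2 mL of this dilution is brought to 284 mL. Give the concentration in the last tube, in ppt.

Overall dilution factor = 2.992 × 9.976 × 2 × 4.005 × 20 = 4782.
21.8 ppm / 4782 = 4.56 × 10⁻³ ppm = 4560 ppt.

4560 ppt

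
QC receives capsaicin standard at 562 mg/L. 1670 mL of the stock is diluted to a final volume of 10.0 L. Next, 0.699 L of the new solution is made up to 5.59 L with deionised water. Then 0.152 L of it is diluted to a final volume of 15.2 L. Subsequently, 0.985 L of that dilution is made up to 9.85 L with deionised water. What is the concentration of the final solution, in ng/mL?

Overall dilution factor = 5.988 × 7.997 × 100 × 10 = 4.79 × 10⁴.
562 mg/L / 4.79 × 10⁴ = 0.0117 mg/L = 11.7 ng/mL.

11.7 ng/mL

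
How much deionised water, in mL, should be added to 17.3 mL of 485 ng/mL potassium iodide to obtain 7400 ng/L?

1120 mL

7400 ng/L = 7.40 ng/mL.
V₂ = C₁V₁/C₂ = 485 × 17.3 / 7.40 = 1134 mL.
Diluent to add = V₂ − V₁ = 1134 − 17.3 = 1120 mL.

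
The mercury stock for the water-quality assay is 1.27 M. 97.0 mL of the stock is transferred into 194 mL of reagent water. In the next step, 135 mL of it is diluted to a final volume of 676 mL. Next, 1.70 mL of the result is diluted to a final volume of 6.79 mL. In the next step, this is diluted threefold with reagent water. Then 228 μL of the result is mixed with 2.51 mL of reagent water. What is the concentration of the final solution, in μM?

Overall dilution factor = 3 × 5.007 × 3.994 × 3 × 12.01 = 2162.
1.27 M / 2162 = 5.88 × 10⁻⁴ M = 588 μM.

588 μM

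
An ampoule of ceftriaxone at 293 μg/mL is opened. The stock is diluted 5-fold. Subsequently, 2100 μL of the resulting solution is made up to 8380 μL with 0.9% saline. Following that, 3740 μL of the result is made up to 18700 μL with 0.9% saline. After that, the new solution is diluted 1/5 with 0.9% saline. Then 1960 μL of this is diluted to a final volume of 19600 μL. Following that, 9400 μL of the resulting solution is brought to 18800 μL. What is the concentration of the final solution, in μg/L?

Overall dilution factor = 5 × 3.990 × 5 × 5 × 10 × 2 = 9976.
293 μg/mL / 9976 = 0.0294 μg/mL = 29.4 μg/L.

29.4 μg/L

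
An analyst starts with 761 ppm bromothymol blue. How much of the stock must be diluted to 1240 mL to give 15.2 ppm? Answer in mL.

V₁ = C₂V₂/C₁ = 15.2 × 1240 / 761 = 24.8 mL.

24.8 mL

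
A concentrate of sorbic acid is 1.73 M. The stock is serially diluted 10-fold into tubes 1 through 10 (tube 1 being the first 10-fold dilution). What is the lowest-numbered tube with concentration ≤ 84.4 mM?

tube 2

Tube n has concentration 1.73 M / 10ⁿ.
Need 10ⁿ ≥ 1.73 M / 84.4 mM = 20.5, so n ≥ 1.31.
First such tube: n = 2.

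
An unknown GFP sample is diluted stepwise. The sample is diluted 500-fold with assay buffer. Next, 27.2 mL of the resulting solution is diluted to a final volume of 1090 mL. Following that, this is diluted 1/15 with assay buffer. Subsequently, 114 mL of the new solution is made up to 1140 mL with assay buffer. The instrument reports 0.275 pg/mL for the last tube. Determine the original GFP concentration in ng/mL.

Overall dilution factor = 500 × 40.07 × 15 × 10 = 3.01 × 10⁶.
Original = 0.275 pg/mL × 3.01 × 10⁶ = 8.27 × 10⁵ pg/mL = 827 ng/mL.

827 ng/mL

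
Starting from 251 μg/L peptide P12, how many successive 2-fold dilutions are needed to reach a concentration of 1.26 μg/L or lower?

Need 2ⁿ ≥ 199, so n ≥ log(199)/log(2) = 7.64.
Minimum whole steps: n = 8.

8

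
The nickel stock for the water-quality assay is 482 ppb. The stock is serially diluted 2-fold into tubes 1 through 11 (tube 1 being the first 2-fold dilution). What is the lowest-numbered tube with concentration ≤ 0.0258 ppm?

tube 5

Tube n has concentration 482 ppb / 2ⁿ.
Need 2ⁿ ≥ 482 ppb / 0.0258 ppm = 18.7, so n ≥ 4.22.
First such tube: n = 5.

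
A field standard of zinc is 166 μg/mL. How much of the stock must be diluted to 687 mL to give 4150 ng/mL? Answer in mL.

4150 ng/mL = 4.15 μg/mL.
V₁ = C₂V₂/C₁ = 4.15 × 687 / 166 = 17.2 mL.

17.2 mL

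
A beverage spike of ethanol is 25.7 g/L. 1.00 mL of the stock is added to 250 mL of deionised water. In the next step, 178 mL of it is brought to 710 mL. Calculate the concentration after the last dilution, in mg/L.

25.7 mg/L

Overall dilution factor = 251 × 3.989 = 1001.
25.7 g/L / 1001 = 0.0257 g/L = 25.7 mg/L.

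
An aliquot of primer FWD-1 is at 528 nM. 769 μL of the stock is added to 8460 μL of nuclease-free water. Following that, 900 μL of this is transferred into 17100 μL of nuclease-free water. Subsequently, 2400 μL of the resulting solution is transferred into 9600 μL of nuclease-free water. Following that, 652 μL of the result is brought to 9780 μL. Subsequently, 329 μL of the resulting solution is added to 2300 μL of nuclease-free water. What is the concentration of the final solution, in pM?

Overall dilution factor = 12.00 × 20 × 5 × 15 × 7.991 = 1.44 × 10⁵.
528 nM / 1.44 × 10⁵ = 3.67 × 10⁻³ nM = 3.67 pM.

3.67 pM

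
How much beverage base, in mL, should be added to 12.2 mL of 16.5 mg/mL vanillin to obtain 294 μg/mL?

672 mL

294 μg/mL = 0.294 mg/mL.
V₂ = C₁V₁/C₂ = 16.5 × 12.2 / 0.294 = 685 mL.
Diluent to add = V₂ − V₁ = 685 − 12.2 = 672 mL.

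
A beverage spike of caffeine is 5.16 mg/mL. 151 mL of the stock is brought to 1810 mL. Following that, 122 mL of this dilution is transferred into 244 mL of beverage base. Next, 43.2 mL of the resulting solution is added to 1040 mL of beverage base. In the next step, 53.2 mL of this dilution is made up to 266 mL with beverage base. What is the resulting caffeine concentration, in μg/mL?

Overall dilution factor = 11.99 × 3 × 25.07 × 5 = 4508.
5.16 mg/mL / 4508 = 1.14 × 10⁻³ mg/mL = 1.14 μg/mL.

1.14 μg/mL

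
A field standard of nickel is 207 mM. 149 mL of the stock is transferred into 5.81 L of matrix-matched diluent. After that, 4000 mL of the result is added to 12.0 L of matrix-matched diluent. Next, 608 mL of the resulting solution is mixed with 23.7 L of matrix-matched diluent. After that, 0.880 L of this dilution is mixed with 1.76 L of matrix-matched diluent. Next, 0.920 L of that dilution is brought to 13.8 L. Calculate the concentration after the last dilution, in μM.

Overall dilution factor = 39.99 × 4 × 39.98 × 3 × 15 = 2.88 × 10⁵.
207 mM / 2.88 × 10⁵ = 7.19 × 10⁻⁴ mM = 0.719 μM.

0.719 μM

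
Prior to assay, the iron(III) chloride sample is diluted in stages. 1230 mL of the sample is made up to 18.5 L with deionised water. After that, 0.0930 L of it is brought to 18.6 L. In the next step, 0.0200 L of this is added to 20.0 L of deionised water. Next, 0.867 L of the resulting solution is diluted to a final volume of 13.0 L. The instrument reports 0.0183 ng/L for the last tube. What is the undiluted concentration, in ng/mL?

826 ng/mL

Overall dilution factor = 15.04 × 200 × 1001 × 14.99 = 4.51 × 10⁷.
Original = 0.0183 ng/L × 4.51 × 10⁷ = 8.26 × 10⁵ ng/L = 826 ng/mL.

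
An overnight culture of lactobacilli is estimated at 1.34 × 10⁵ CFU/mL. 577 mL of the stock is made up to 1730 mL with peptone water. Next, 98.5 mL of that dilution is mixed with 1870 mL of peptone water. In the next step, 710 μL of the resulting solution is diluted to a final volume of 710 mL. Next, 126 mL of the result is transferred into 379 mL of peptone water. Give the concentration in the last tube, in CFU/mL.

Overall dilution factor = 2.998 × 19.98 × 1000 × 4.008 = 2.40 × 10⁵.
1.34 × 10⁵ CFU/mL / 2.40 × 10⁵ = 0.558 CFU/mL.

0.558 CFU/mL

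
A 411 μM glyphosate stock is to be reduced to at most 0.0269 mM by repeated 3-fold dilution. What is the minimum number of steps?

3

Need 3ⁿ ≥ 15.3, so n ≥ log(15.3)/log(3) = 2.48.
Minimum whole steps: n = 3.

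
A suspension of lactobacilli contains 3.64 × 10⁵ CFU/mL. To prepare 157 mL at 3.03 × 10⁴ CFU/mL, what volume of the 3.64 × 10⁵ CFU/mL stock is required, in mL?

13.1 mL

V₁ = C₂V₂/C₁ = 3.03 × 10⁴ × 157 / 3.64 × 10⁵ = 13.1 mL.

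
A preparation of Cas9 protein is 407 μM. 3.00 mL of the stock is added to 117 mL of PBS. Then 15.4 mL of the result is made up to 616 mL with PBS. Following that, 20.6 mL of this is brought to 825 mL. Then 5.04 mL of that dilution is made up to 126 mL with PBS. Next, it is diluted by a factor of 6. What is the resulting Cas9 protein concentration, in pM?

Overall dilution factor = 40 × 40 × 40.05 × 25 × 6 = 9.61 × 10⁶.
407 μM / 9.61 × 10⁶ = 4.23 × 10⁻⁵ μM = 42.3 pM.

42.3 pM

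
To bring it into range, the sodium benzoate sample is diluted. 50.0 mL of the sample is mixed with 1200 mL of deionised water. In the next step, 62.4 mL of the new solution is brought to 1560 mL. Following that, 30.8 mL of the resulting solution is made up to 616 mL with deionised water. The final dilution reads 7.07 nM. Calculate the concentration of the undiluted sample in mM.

0.0884 mM

Overall dilution factor = 25 × 25 × 20 = 1.25 × 10⁴.
Original = 7.07 nM × 1.25 × 10⁴ = 8.84 × 10⁴ nM = 0.0884 mM.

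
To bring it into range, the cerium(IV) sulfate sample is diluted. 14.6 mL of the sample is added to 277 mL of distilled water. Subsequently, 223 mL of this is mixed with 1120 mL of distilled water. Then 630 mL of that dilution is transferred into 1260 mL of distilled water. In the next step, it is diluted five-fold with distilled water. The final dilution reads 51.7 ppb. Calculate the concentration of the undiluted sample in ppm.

93.3 ppm

Overall dilution factor = 19.97 × 6.022 × 3 × 5 = 1804.
Original = 51.7 ppb × 1804 = 9.33 × 10⁴ ppb = 93.3 ppm.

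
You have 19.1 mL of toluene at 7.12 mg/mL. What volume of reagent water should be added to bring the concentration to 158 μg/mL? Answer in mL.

842 mL

158 μg/mL = 0.158 mg/mL.
V₂ = C₁V₁/C₂ = 7.12 × 19.1 / 0.158 = 861 mL.
Diluent to add = V₂ − V₁ = 861 − 19.1 = 842 mL.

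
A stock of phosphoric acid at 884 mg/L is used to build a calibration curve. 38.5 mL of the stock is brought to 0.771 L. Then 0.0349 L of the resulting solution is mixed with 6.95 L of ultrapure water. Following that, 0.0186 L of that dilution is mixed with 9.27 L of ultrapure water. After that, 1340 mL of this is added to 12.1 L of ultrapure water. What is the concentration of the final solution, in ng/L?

Overall dilution factor = 20.03 × 200.1 × 499.4 × 10.03 = 2.01 × 10⁷.
884 mg/L / 2.01 × 10⁷ = 4.40 × 10⁻⁵ mg/L = 44.0 ng/L.

44.0 ng/L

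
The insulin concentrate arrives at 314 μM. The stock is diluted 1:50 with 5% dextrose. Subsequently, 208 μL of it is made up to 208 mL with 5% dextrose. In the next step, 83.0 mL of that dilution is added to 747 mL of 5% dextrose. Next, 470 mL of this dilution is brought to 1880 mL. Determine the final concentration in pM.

Overall dilution factor = 50 × 1000 × 10 × 4 = 2.00 × 10⁶.
314 μM / 2.00 × 10⁶ = 1.57 × 10⁻⁴ μM = 157 pM.

157 pM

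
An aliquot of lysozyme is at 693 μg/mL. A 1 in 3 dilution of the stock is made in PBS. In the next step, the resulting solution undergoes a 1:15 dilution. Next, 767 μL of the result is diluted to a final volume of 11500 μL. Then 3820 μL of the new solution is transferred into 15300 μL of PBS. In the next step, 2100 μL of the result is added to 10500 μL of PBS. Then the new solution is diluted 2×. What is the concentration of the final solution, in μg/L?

17.1 μg/L

Overall dilution factor = 3 × 15 × 14.99 × 5.005 × 6 × 2 = 4.05 × 10⁴.
693 μg/mL / 4.05 × 10⁴ = 0.0171 μg/mL = 17.1 μg/L.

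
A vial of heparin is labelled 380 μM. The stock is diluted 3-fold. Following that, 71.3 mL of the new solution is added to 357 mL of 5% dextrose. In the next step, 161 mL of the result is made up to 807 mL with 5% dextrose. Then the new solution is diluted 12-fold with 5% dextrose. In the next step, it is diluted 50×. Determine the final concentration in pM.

7010 pM

Overall dilution factor = 3 × 6.007 × 5.012 × 12 × 50 = 5.42 × 10⁴.
380 μM / 5.42 × 10⁴ = 7.01 × 10⁻³ μM = 7010 pM.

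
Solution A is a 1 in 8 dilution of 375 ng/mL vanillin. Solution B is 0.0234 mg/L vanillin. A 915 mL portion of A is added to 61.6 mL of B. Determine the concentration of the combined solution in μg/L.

45.4 μg/L

C_A = 375 ng/mL / 8 = 46.9 ng/mL.
C_B = 0.0234 mg/L = 23.4 ng/mL.
C_mix = (C_A·V_A + C_B·V_B)/(V_A + V_B) = (46.9×915 + 23.4×61.6) / 976.6 = 45.4 ng/mL = 45.4 μg/L.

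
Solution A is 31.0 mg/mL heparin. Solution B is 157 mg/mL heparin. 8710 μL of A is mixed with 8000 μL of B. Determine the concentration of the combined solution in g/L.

C_mix = (C_A·V_A + C_B·V_B)/(V_A + V_B) = (31.0×8710 + 157×8000) / 16710 = 91.3 mg/mL = 91.3 g/L.

91.3 g/L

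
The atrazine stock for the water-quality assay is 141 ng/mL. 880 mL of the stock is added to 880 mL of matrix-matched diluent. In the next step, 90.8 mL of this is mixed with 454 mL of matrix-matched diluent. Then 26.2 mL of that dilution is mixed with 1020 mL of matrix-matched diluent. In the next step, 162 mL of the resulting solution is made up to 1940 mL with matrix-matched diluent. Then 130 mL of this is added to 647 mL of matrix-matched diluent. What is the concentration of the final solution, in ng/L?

4.11 ng/L

Overall dilution factor = 2 × 6 × 39.93 × 11.98 × 5.977 = 3.43 × 10⁴.
141 ng/mL / 3.43 × 10⁴ = 4.11 × 10⁻³ ng/mL = 4.11 ng/L.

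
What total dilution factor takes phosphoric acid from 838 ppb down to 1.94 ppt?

4.32 × 10⁵

Factor = C₀/C_target = 838 ppb / 1.94 ppt = 4.32 × 10⁵.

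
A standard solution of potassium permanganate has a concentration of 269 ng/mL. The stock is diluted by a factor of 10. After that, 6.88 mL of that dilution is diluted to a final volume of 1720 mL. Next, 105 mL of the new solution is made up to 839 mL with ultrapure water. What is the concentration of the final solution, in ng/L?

Overall dilution factor = 10 × 250 × 7.990 = 2.00 × 10⁴.
269 ng/mL / 2.00 × 10⁴ = 0.0135 ng/mL = 13.5 ng/L.

13.5 ng/L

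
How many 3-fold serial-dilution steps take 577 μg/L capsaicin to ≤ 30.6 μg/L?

3

Need 3ⁿ ≥ 18.9, so n ≥ log(18.9)/log(3) = 2.67.
Minimum whole steps: n = 3.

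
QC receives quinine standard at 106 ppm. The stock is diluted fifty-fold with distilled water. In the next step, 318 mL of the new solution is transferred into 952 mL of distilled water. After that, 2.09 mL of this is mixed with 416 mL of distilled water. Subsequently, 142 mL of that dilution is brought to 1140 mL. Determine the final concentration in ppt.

Overall dilution factor = 50 × 3.994 × 200.0 × 8.028 = 3.21 × 10⁵.
106 ppm / 3.21 × 10⁵ = 3.31 × 10⁻⁴ ppm = 331 ppt.

331 ppt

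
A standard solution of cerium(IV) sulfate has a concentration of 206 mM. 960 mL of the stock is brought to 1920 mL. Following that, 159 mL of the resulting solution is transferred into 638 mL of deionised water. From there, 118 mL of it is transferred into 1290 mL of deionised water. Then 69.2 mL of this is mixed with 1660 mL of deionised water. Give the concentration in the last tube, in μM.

68.9 μM

Overall dilution factor = 2 × 5.013 × 11.93 × 24.99 = 2989.
206 mM / 2989 = 0.0689 mM = 68.9 μM.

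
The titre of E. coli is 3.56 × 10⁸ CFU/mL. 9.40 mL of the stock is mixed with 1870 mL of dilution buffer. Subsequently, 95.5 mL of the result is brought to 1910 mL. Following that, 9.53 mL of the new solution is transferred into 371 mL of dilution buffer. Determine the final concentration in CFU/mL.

Overall dilution factor = 199.9 × 20 × 39.93 = 1.60 × 10⁵.
3.56 × 10⁸ CFU/mL / 1.60 × 10⁵ = 2230 CFU/mL.

2230 CFU/mL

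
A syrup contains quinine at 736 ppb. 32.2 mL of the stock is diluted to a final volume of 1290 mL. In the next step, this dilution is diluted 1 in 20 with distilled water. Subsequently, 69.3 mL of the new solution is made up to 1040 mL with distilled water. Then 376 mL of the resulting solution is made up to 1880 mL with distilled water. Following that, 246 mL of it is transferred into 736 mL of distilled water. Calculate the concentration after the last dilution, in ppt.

3.07 ppt

Overall dilution factor = 40.06 × 20 × 15.01 × 5 × 3.992 = 2.40 × 10⁵.
736 ppb / 2.40 × 10⁵ = 3.07 × 10⁻³ ppb = 3.07 ppt.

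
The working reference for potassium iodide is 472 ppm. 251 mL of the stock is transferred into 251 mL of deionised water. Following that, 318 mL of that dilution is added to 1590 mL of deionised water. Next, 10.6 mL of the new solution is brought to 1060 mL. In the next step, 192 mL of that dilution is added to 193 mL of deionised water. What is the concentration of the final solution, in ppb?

Overall dilution factor = 2 × 6 × 100 × 2.005 = 2406.
472 ppm / 2406 = 0.196 ppm = 196 ppb.

196 ppb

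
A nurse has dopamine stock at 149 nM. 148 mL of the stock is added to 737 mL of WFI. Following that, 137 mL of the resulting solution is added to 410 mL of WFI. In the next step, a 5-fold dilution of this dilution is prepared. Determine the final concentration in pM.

Overall dilution factor = 5.980 × 3.993 × 5 = 119.
149 nM / 119 = 1.25 nM = 1250 pM.

1250 pM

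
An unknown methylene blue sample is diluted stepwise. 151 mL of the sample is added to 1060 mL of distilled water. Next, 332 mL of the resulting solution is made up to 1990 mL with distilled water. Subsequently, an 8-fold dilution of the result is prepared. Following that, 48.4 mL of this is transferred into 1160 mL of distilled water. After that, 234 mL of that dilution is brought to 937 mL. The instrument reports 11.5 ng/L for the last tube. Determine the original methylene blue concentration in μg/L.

442 μg/L

Overall dilution factor = 8.020 × 5.994 × 8 × 24.97 × 4.004 = 3.84 × 10⁴.
Original = 11.5 ng/L × 3.84 × 10⁴ = 4.42 × 10⁵ ng/L = 442 μg/L.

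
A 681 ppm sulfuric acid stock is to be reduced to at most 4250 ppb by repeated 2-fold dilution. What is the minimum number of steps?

8

Need 2ⁿ ≥ 160, so n ≥ log(160)/log(2) = 7.32.
Minimum whole steps: n = 8.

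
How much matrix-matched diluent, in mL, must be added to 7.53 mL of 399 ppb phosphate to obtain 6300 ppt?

6300 ppt = 6.30 ppb.
V₂ = C₁V₁/C₂ = 399 × 7.53 / 6.30 = 477 mL.
Diluent to add = V₂ − V₁ = 477 − 7.53 = 469 mL.

469 mL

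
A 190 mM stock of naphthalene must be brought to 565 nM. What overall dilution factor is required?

3.36 × 10⁵

Factor = C₀/C_target = 190 mM / 565 nM = 3.36 × 10⁵.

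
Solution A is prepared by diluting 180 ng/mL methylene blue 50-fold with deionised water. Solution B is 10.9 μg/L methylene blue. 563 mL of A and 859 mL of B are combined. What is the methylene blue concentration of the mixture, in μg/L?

8.01 μg/L

C_A = 180 ng/mL / 50 = 3.60 ng/mL.
C_B = 10.9 μg/L = 10.9 ng/mL.
C_mix = (C_A·V_A + C_B·V_B)/(V_A + V_B) = (3.60×563 + 10.9×859) / 1422 = 8.01 ng/mL = 8.01 μg/L.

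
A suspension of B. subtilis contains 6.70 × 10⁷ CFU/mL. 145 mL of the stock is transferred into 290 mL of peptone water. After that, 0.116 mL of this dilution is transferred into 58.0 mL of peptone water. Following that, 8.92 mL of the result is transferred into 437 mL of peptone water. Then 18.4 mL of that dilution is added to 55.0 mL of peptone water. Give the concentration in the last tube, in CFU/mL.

Overall dilution factor = 3 × 501 × 49.99 × 3.989 = 3.00 × 10⁵.
6.70 × 10⁷ CFU/mL / 3.00 × 10⁵ = 224 CFU/mL.

224 CFU/mL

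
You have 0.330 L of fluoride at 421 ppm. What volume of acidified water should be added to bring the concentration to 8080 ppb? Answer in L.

8080 ppb = 8.08 ppm.
V₂ = C₁V₁/C₂ = 421 × 0.330 / 8.08 = 17.2 L.
Diluent to add = V₂ − V₁ = 17.2 − 0.330 = 16.9 L.

16.9 L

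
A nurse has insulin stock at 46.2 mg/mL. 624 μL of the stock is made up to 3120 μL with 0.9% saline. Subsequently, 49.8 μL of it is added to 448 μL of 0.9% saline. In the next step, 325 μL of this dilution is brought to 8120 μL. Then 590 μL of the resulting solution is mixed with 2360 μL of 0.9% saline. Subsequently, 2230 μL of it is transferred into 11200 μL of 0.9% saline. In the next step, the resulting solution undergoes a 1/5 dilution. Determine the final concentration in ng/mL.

Overall dilution factor = 5 × 9.996 × 24.98 × 5 × 6.022 × 5 = 1.88 × 10⁵.
46.2 mg/mL / 1.88 × 10⁵ = 2.46 × 10⁻⁴ mg/mL = 246 ng/mL.

246 ng/mL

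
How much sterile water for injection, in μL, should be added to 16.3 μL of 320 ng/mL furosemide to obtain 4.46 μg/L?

4.46 μg/L = 4.46 ng/mL.
V₂ = C₁V₁/C₂ = 320 × 16.3 / 4.46 = 1170 μL.
Diluent to add = V₂ − V₁ = 1170 − 16.3 = 1150 μL.

1150 μL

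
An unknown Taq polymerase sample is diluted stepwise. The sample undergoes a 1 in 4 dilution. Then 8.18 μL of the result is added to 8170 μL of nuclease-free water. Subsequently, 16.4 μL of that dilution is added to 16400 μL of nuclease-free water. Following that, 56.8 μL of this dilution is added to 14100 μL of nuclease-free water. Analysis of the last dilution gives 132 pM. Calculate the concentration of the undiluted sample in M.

Overall dilution factor = 4 × 999.8 × 1001 × 249.2 = 9.98 × 10⁸.
Original = 132 pM × 9.98 × 10⁸ = 1.32 × 10¹¹ pM = 0.132 M.

0.132 M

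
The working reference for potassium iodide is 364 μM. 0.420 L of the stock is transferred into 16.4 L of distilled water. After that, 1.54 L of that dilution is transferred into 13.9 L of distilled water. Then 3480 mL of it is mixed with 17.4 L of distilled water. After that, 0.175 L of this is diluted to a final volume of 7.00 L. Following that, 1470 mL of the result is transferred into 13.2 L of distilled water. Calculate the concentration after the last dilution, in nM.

Overall dilution factor = 40.05 × 10.03 × 6 × 40 × 9.980 = 9.62 × 10⁵.
364 μM / 9.62 × 10⁵ = 3.79 × 10⁻⁴ μM = 0.379 nM.

0.379 nM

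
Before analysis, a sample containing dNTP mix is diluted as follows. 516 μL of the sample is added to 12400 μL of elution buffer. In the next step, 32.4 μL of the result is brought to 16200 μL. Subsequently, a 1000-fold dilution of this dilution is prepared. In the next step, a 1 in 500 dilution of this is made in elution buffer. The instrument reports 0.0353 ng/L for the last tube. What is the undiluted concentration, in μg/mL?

221 μg/mL

Overall dilution factor = 25.03 × 500 × 1000 × 500 = 6.26 × 10⁹.
Original = 0.0353 ng/L × 6.26 × 10⁹ = 2.21 × 10⁸ ng/L = 221 μg/mL.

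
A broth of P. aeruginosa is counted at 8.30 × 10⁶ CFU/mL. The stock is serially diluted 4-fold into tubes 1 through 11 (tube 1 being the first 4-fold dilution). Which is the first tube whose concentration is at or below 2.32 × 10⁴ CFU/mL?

tube 5

Tube n has concentration 8.30 × 10⁶ CFU/mL / 4ⁿ.
Need 4ⁿ ≥ 8.30 × 10⁶ CFU/mL / 2.32 × 10⁴ CFU/mL = 358, so n ≥ 4.24.
First such tube: n = 5.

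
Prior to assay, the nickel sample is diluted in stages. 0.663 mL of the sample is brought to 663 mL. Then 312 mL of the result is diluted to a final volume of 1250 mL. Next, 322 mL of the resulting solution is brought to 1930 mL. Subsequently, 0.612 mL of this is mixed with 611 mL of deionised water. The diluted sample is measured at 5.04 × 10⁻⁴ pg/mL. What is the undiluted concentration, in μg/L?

12.1 μg/L

Overall dilution factor = 1000 × 4.006 × 5.994 × 999.4 = 2.40 × 10⁷.
Original = 5.04 × 10⁻⁴ pg/mL × 2.40 × 10⁷ = 1.21 × 10⁴ pg/mL = 12.1 μg/L.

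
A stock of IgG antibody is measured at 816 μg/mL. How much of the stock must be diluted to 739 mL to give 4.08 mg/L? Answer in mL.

3.70 mL

4.08 mg/L = 4.08 μg/mL.
V₁ = C₂V₂/C₁ = 4.08 × 739 / 816 = 3.70 mL.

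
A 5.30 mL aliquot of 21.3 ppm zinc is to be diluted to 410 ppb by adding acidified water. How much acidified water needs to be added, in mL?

270 mL

410 ppb = 0.410 ppm.
V₂ = C₁V₁/C₂ = 21.3 × 5.30 / 0.410 = 275 mL.
Diluent to add = V₂ − V₁ = 275 − 5.30 = 270 mL.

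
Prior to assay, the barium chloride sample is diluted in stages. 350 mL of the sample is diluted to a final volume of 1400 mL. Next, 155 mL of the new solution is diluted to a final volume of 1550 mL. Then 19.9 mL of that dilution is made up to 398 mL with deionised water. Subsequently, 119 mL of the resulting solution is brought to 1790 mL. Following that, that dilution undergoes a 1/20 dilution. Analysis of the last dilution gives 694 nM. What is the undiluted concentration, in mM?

167 mM

Overall dilution factor = 4 × 10 × 20 × 15.04 × 20 = 2.41 × 10⁵.
Original = 694 nM × 2.41 × 10⁵ = 1.67 × 10⁸ nM = 167 mM.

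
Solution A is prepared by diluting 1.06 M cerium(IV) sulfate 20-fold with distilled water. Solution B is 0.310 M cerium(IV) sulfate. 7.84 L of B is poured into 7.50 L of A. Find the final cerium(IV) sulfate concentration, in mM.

184 mM

C_A = 1.06 M / 20 = 0.0530 M.
C_mix = (C_A·V_A + C_B·V_B)/(V_A + V_B) = (0.0530×7.50 + 0.310×7.84) / 15.34 = 0.184 M = 184 mM.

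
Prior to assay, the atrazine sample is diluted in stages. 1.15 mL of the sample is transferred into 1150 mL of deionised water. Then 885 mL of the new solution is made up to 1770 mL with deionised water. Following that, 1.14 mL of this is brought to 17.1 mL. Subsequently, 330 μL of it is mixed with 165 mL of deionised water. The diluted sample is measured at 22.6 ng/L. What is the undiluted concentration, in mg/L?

Overall dilution factor = 1001 × 2 × 15 × 501 = 1.50 × 10⁷.
Original = 22.6 ng/L × 1.50 × 10⁷ = 3.40 × 10⁸ ng/L = 340 mg/L.

340 mg/L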